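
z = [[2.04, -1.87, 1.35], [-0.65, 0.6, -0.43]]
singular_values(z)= [3.23, 0.0]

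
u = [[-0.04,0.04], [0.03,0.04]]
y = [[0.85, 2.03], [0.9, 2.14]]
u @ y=[[0.0, 0.0], [0.06, 0.15]]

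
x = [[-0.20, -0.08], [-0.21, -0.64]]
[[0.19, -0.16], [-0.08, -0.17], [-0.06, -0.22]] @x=[[-0.00, 0.09],[0.05, 0.12],[0.06, 0.15]]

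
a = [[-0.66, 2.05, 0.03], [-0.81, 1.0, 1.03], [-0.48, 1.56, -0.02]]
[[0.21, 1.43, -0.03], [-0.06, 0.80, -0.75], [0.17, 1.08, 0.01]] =a @ [[-0.46, -0.02, 0.42], [-0.04, 0.69, 0.13], [-0.38, 0.09, -0.52]]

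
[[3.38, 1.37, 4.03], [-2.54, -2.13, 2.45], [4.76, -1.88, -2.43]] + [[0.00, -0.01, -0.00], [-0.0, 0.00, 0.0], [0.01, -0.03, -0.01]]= [[3.38, 1.36, 4.03], [-2.54, -2.13, 2.45], [4.77, -1.91, -2.44]]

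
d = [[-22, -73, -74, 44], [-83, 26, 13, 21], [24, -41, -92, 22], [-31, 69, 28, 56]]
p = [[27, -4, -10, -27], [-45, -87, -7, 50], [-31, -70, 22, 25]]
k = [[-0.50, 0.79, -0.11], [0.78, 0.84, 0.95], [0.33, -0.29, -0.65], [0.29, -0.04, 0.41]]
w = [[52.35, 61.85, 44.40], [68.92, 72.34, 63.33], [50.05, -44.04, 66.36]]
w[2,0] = 50.05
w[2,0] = 50.05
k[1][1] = 0.844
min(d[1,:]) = -83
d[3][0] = -31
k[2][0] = 0.334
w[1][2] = 63.33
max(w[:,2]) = 66.36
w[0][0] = 52.35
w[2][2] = 66.36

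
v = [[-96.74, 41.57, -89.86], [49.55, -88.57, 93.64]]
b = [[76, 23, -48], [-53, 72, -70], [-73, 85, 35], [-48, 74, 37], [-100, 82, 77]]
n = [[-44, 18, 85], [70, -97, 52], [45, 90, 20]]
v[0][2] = -89.86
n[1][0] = 70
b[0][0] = 76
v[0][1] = 41.57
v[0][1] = 41.57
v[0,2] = -89.86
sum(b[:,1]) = 336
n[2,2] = 20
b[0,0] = 76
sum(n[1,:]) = 25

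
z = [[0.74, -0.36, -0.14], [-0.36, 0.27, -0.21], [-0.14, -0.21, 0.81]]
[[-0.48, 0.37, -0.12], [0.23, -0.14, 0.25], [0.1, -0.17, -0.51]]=z@[[-0.3, 0.60, -0.25], [0.63, 0.23, 0.07], [0.23, -0.05, -0.65]]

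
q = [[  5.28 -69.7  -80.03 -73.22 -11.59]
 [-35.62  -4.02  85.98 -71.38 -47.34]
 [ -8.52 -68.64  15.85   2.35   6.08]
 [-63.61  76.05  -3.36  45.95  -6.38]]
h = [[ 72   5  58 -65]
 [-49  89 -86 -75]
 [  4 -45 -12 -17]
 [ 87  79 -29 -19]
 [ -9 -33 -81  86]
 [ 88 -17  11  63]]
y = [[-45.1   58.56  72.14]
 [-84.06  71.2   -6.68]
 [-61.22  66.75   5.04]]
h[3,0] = 87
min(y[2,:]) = -61.22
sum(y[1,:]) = -19.54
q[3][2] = -3.36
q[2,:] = [-8.52, -68.64, 15.85, 2.35, 6.08]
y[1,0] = -84.06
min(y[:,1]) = 58.56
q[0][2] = -80.03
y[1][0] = -84.06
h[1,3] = -75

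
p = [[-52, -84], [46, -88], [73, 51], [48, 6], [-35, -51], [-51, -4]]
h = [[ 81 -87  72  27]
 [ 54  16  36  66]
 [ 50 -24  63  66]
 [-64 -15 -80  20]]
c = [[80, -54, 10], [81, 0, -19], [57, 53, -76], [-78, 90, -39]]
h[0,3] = 27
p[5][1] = -4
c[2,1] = 53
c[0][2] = 10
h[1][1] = 16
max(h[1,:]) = 66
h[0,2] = 72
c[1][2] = -19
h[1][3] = 66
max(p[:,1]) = 51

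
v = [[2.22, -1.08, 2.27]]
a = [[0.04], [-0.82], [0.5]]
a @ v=[[0.09, -0.04, 0.09], [-1.82, 0.89, -1.86], [1.11, -0.54, 1.14]]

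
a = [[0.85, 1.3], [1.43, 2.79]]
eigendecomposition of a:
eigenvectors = [[-0.88, -0.44],[0.48, -0.90]]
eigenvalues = [0.15, 3.49]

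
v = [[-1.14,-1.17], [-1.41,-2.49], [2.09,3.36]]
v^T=[[-1.14, -1.41, 2.09], [-1.17, -2.49, 3.36]]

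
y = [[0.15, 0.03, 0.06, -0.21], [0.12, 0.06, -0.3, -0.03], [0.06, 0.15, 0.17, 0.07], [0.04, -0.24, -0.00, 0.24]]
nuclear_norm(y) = 1.13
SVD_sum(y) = [[0.04, 0.12, -0.03, -0.16], [0.03, 0.07, -0.02, -0.09], [0.01, 0.02, -0.00, -0.02], [-0.07, -0.19, 0.04, 0.24]] + [[-0.01, 0.01, 0.05, -0.0], [0.05, -0.06, -0.28, 0.01], [-0.03, 0.04, 0.18, -0.01], [0.01, -0.01, -0.06, 0.00]] + [[0.06, -0.11, 0.03, -0.08], [-0.02, 0.03, -0.01, 0.02], [-0.03, 0.06, -0.02, 0.04], [0.03, -0.06, 0.02, -0.04]] + [[0.05,0.01,0.01,0.02], [0.07,0.02,0.01,0.03], [0.12,0.03,0.01,0.06], [0.07,0.02,0.01,0.03]]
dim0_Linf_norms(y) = [0.15, 0.24, 0.3, 0.24]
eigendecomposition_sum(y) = [[-0.01+0.04j, -0.06-0.03j, 0.01-0.07j, -0.04+0.01j], [0.06-0.01j, -0.00+0.10j, -0.10+0.04j, (0.05+0.04j)], [-0.01-0.04j, 0.06-0.01j, (0.04+0.06j), 0.02-0.03j], [(0.04+0.03j), (-0.05+0.06j), -0.08-0.03j, 0.00+0.05j]] + [[-0.01-0.04j, (-0.06+0.03j), (0.01+0.07j), -0.04-0.01j], [(0.06+0.01j), -0.00-0.10j, (-0.1-0.04j), (0.05-0.04j)], [-0.01+0.04j, 0.06+0.01j, (0.04-0.06j), (0.02+0.03j)], [0.04-0.03j, -0.05-0.06j, (-0.08+0.03j), -0.05j]] + [[0.09+0.08j, 0.07-0.10j, (0.02+0.28j), (-0.07+0.26j)], [0.03j, 0.03-0.00j, -0.05+0.05j, (-0.06+0.03j)], [0.04+0.01j, 0.01-0.05j, (0.05+0.1j), 0.01+0.10j], [-0.02-0.07j, -0.07+0.03j, 0.08-0.15j, (0.12-0.11j)]] + [[(0.09-0.08j), 0.07+0.10j, (0.02-0.28j), -0.07-0.26j], [0.00-0.03j, 0.03+0.00j, -0.05-0.05j, -0.06-0.03j], [0.04-0.01j, (0.01+0.05j), (0.05-0.1j), 0.01-0.10j], [-0.02+0.07j, -0.07-0.03j, (0.08+0.15j), 0.12+0.11j]]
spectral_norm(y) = 0.40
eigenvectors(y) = [[-0.22+0.36j, (-0.22-0.36j), (-0.8+0j), (-0.8-0j)], [(0.64+0j), (0.64-0j), (-0.14-0.15j), -0.14+0.15j], [-0.05-0.41j, (-0.05+0.41j), -0.29+0.12j, (-0.29-0.12j)], [0.36+0.35j, 0.36-0.35j, 0.40+0.25j, (0.4-0.25j)]]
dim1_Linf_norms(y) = [0.21, 0.3, 0.17, 0.24]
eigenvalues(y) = [(0.03+0.24j), (0.03-0.24j), (0.28+0.06j), (0.28-0.06j)]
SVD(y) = [[-0.51,-0.14,-0.79,-0.31],[-0.31,0.82,0.22,-0.42],[-0.07,-0.52,0.43,-0.74],[0.80,0.19,-0.38,-0.42]] @ diag([0.3971825457966499, 0.3563287690470387, 0.19727922594484731, 0.1818151277383596]) @ [[-0.22, -0.59, 0.13, 0.76],  [0.15, -0.22, -0.96, 0.03],  [-0.41, 0.74, -0.21, 0.49],  [-0.87, -0.24, -0.10, -0.42]]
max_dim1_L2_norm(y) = 0.34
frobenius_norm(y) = 0.60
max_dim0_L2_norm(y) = 0.35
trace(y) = 0.62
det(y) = 0.01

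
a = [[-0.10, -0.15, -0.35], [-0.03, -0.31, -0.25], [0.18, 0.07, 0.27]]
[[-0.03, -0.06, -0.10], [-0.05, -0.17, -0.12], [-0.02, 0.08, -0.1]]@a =[[-0.01,0.02,-0.00], [-0.01,0.05,0.03], [-0.02,-0.03,-0.04]]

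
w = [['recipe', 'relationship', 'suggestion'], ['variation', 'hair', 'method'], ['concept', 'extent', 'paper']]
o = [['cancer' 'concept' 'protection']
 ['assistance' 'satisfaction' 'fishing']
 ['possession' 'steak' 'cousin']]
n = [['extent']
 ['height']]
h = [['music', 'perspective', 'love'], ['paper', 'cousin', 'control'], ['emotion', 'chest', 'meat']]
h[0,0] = 'music'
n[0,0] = 'extent'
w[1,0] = 'variation'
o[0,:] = ['cancer', 'concept', 'protection']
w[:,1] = ['relationship', 'hair', 'extent']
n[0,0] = 'extent'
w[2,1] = 'extent'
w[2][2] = 'paper'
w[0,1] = 'relationship'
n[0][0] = 'extent'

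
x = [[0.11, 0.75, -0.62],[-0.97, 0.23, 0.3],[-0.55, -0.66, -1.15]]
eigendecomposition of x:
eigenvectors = [[(0.07+0.62j), (0.07-0.62j), (0.36+0j)], [-0.71+0.00j, -0.71-0.00j, 0.04+0.00j], [(0.09-0.3j), (0.09+0.3j), (0.93+0j)]]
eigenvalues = [(0.29+0.97j), (0.29-0.97j), (-1.39+0j)]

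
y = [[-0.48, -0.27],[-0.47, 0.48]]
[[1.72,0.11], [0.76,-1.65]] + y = [[1.24, -0.16], [0.29, -1.17]]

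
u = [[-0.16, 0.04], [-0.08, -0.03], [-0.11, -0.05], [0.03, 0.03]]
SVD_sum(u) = [[-0.16, -0.01], [-0.08, -0.0], [-0.11, -0.01], [0.03, 0.0]] + [[-0.00, 0.05],[0.00, -0.03],[0.00, -0.04],[-0.0, 0.03]]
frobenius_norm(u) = 0.23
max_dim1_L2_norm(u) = 0.16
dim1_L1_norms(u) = [0.2, 0.11, 0.16, 0.06]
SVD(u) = [[-0.74, 0.66], [-0.38, -0.33], [-0.53, -0.57], [0.15, 0.37]] @ diag([0.21247767810657534, 0.07585009101140593]) @ [[1.00, 0.06], [-0.06, 1.0]]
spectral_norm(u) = 0.21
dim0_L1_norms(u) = [0.38, 0.15]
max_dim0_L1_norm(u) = 0.38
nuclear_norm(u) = 0.29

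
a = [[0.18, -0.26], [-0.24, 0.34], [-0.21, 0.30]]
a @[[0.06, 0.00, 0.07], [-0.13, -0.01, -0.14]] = [[0.04, 0.00, 0.05], [-0.06, -0.0, -0.06], [-0.05, -0.00, -0.06]]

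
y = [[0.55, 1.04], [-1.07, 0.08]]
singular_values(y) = [1.34, 0.87]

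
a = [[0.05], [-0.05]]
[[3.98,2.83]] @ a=[[0.06]]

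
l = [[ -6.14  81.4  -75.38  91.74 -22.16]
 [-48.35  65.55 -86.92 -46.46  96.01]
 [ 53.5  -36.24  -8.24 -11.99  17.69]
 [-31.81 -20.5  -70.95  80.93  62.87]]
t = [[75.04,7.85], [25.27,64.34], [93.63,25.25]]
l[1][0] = -48.35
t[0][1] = 7.85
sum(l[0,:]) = 69.46000000000001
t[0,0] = 75.04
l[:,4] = [-22.16, 96.01, 17.69, 62.87]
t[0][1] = 7.85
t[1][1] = 64.34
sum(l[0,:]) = 69.46000000000001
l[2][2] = -8.24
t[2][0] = 93.63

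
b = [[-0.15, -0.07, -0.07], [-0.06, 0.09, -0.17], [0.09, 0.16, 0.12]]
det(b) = -0.00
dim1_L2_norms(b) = [0.18, 0.2, 0.22]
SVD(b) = [[-0.59,0.13,0.8], [-0.40,-0.91,-0.14], [0.70,-0.4,0.58]] @ diag([0.28650187144964856, 0.18271024708874914, 0.07438846190517247]) @ [[0.61, 0.41, 0.68], [-0.01, -0.85, 0.53], [-0.79, 0.33, 0.52]]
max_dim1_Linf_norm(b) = 0.17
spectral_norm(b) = 0.29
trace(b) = 0.06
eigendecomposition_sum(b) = [[-0.14+0.00j, (-0.01+0j), -0.05+0.00j], [-0j, -0j, -0j], [0.05-0.00j, -0j, 0.02-0.00j]] + [[-0.00-0.01j, -0.03+0.01j, -0.01-0.03j], [(-0.03+0.02j), (0.04+0.08j), (-0.09+0.05j)], [(0.02+0.03j), (0.08-0.04j), 0.05+0.09j]] + [[-0.00+0.01j, -0.03-0.01j, -0.01+0.03j], [(-0.03-0.02j), (0.04-0.08j), -0.09-0.05j], [0.02-0.03j, (0.08+0.04j), 0.05-0.09j]]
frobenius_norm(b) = 0.35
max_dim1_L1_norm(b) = 0.37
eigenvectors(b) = [[0.94+0.00j, 0.23+0.05j, (0.23-0.05j)],  [-0.01+0.00j, -0.01-0.68j, (-0.01+0.68j)],  [-0.34+0.00j, -0.69+0.00j, (-0.69-0j)]]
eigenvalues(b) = [(-0.12+0j), (0.09+0.15j), (0.09-0.15j)]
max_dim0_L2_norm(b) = 0.22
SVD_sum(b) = [[-0.1, -0.07, -0.11], [-0.07, -0.05, -0.08], [0.12, 0.08, 0.14]] + [[-0.0, -0.02, 0.01], [0.0, 0.14, -0.09], [0.00, 0.06, -0.04]] + [[-0.05, 0.02, 0.03], [0.01, -0.0, -0.01], [-0.03, 0.01, 0.02]]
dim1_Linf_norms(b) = [0.15, 0.17, 0.16]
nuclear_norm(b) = 0.54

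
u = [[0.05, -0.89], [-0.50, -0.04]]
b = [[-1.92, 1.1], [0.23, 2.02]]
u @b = [[-0.30, -1.74], [0.95, -0.63]]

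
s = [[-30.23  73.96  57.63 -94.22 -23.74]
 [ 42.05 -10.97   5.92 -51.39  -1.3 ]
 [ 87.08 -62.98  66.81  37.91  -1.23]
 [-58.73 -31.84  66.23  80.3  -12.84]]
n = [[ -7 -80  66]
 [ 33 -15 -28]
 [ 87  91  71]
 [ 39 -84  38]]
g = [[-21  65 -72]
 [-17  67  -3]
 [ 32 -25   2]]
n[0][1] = -80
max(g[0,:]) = 65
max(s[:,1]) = 73.96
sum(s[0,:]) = -16.600000000000012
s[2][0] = 87.08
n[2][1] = 91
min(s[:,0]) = -58.73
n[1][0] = 33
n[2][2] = 71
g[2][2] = 2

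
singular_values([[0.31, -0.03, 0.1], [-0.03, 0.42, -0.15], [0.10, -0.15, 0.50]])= [0.64, 0.33, 0.26]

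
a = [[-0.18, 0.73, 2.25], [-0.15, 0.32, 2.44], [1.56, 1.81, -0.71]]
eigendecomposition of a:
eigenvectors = [[0.43, 0.77, 0.60], [0.55, -0.61, 0.56], [-0.72, 0.18, 0.58]]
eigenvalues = [-3.02, -0.22, 2.67]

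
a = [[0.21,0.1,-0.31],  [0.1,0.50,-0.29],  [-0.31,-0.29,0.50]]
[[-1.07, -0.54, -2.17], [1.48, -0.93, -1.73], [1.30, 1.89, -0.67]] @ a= [[0.39, 0.25, -0.6], [0.75, 0.18, -1.05], [0.67, 1.27, -1.29]]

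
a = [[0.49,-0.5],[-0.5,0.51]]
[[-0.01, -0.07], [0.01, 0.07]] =a @ [[0.05, -0.08], [0.07, 0.06]]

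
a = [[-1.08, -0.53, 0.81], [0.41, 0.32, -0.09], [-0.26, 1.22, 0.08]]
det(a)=0.331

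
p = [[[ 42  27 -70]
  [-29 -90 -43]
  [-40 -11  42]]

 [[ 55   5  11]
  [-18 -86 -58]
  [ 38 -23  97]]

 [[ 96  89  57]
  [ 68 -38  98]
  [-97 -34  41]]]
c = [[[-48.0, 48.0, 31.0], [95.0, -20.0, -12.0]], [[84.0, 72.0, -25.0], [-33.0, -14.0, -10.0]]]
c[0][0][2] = 31.0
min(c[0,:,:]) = -48.0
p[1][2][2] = 97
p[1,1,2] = -58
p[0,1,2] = -43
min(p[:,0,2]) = -70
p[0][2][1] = -11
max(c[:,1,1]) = -14.0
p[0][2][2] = 42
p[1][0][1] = 5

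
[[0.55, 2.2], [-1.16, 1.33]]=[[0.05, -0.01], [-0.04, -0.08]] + [[0.5, 2.21], [-1.12, 1.41]]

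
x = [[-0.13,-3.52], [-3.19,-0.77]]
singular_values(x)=[3.85, 2.89]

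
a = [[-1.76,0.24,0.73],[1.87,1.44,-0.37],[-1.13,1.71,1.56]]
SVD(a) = [[-0.6, 0.09, -0.8], [0.47, -0.76, -0.44], [-0.65, -0.64, 0.41]] @ diag([3.173337646419911, 2.4253593639680955, 0.2786756850290628]) @ [[0.84, -0.18, -0.51], [-0.35, -0.9, -0.27], [0.41, -0.41, 0.82]]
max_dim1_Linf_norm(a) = 1.87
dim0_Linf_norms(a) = [1.87, 1.71, 1.56]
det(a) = -2.14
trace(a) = 1.24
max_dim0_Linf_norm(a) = 1.87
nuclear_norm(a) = 5.88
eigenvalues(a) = [-1.37, 0.93, 1.69]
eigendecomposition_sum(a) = [[-1.73, -0.11, 0.42], [0.99, 0.06, -0.24], [-1.24, -0.08, 0.30]] + [[-0.51, -0.58, 0.25], [0.41, 0.46, -0.2], [-2.00, -2.29, 0.97]] + [[0.48, 0.93, 0.07], [0.47, 0.91, 0.07], [2.12, 4.08, 0.29]]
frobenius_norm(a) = 4.00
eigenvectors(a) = [[-0.74, -0.24, 0.22], [0.42, 0.19, 0.21], [-0.53, -0.95, 0.95]]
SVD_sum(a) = [[-1.59, 0.34, 0.97], [1.27, -0.27, -0.77], [-1.73, 0.37, 1.05]] + [[-0.07, -0.19, -0.06], [0.65, 1.66, 0.5], [0.55, 1.39, 0.42]] + [[-0.09,  0.09,  -0.18], [-0.05,  0.05,  -0.1], [0.05,  -0.05,  0.09]]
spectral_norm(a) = 3.17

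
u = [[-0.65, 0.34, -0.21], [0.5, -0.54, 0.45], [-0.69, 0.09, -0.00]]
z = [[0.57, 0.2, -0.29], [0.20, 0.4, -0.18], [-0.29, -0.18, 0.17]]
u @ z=[[-0.24, 0.04, 0.09], [0.05, -0.2, 0.03], [-0.38, -0.1, 0.18]]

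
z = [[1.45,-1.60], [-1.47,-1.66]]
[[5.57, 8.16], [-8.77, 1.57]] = z@[[4.89, 2.32],[0.95, -3.0]]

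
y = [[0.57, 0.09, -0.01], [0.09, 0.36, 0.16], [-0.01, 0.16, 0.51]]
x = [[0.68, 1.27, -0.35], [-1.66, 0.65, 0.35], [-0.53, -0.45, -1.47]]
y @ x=[[0.24, 0.79, -0.15], [-0.62, 0.28, -0.14], [-0.54, -0.14, -0.69]]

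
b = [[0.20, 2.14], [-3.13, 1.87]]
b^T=[[0.20, -3.13],[2.14, 1.87]]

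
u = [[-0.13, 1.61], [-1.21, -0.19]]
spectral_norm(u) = 1.62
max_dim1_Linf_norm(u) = 1.61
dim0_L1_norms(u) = [1.34, 1.8]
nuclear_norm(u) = 2.84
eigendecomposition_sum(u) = [[-0.06+0.70j, 0.80+0.09j], [(-0.61-0.07j), (-0.1+0.7j)]] + [[(-0.06-0.7j), 0.80-0.09j], [-0.61+0.07j, (-0.09-0.7j)]]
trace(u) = -0.32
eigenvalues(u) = [(-0.16+1.4j), (-0.16-1.4j)]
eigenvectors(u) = [[0.76+0.00j, 0.76-0.00j], [(-0.01+0.65j), (-0.01-0.65j)]]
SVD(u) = [[-0.99, 0.13], [0.13, 0.99]] @ diag([1.6212864614699614, 1.2168114931468277]) @ [[-0.02, -1.0], [-1.0, 0.02]]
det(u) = 1.97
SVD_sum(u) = [[0.03, 1.61], [-0.0, -0.21]] + [[-0.16,0.00], [-1.21,0.02]]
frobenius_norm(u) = 2.03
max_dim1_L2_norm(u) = 1.62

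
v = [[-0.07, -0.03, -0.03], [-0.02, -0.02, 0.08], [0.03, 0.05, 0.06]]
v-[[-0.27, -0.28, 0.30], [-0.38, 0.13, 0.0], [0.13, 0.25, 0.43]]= [[0.20, 0.25, -0.33], [0.36, -0.15, 0.08], [-0.1, -0.2, -0.37]]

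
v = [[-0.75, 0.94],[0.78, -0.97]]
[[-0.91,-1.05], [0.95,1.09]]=v @[[0.93, 1.06], [-0.23, -0.27]]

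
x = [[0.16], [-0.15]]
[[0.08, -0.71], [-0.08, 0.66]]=x@[[0.52, -4.41]]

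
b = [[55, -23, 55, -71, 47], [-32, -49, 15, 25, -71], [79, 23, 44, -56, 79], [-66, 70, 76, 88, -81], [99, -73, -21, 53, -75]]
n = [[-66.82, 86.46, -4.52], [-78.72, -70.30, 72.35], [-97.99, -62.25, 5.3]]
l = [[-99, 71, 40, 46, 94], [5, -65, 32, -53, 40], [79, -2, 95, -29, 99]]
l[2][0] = 79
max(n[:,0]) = -66.82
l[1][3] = -53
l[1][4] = 40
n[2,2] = 5.3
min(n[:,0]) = -97.99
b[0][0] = 55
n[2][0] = -97.99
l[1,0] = 5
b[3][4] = -81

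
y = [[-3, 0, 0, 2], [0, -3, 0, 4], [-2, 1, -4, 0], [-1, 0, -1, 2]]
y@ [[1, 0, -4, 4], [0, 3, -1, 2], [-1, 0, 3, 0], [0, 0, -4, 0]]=[[-3, 0, 4, -12], [0, -9, -13, -6], [2, 3, -5, -6], [0, 0, -7, -4]]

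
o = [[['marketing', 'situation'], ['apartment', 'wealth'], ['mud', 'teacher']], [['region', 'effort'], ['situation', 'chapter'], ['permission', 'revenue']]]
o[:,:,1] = [['situation', 'wealth', 'teacher'], ['effort', 'chapter', 'revenue']]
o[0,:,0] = ['marketing', 'apartment', 'mud']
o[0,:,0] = ['marketing', 'apartment', 'mud']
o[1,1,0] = 'situation'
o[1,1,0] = 'situation'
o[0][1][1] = 'wealth'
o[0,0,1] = 'situation'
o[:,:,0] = [['marketing', 'apartment', 'mud'], ['region', 'situation', 'permission']]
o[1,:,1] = ['effort', 'chapter', 'revenue']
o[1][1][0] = 'situation'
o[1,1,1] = 'chapter'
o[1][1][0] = 'situation'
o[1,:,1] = ['effort', 'chapter', 'revenue']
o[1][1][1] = 'chapter'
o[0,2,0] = 'mud'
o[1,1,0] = 'situation'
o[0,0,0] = 'marketing'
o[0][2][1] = 'teacher'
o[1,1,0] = 'situation'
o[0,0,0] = 'marketing'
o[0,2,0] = 'mud'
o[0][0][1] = 'situation'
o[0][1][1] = 'wealth'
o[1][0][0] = 'region'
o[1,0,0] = 'region'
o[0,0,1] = 'situation'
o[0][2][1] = 'teacher'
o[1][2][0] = 'permission'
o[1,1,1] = 'chapter'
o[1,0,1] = 'effort'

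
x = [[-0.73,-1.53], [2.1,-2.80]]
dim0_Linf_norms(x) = [2.1, 2.8]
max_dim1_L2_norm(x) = 3.5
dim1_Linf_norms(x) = [1.53, 2.8]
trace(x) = -3.53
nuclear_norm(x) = 5.06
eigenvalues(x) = [(-1.76+1.46j), (-1.76-1.46j)]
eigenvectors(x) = [[0.37+0.53j, (0.37-0.53j)], [0.76+0.00j, (0.76-0j)]]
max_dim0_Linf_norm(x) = 2.8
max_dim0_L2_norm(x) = 3.19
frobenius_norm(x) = 3.89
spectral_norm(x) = 3.61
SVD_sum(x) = [[0.48, -0.81], [1.77, -2.99]] + [[-1.21, -0.72], [0.33, 0.19]]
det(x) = 5.26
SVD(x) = [[0.26, 0.97], [0.97, -0.26]] @ diag([3.605211399539835, 1.4581669193298892]) @ [[0.51, -0.86],[-0.86, -0.51]]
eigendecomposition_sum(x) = [[-0.36+1.36j,-0.77-0.92j], [(1.05+1.27j),(-1.4+0.11j)]] + [[(-0.36-1.36j), (-0.77+0.92j)], [(1.05-1.27j), -1.40-0.11j]]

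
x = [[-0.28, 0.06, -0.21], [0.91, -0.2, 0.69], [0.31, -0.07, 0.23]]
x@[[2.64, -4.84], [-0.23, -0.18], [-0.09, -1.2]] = [[-0.73, 1.6], [2.39, -5.20], [0.81, -1.76]]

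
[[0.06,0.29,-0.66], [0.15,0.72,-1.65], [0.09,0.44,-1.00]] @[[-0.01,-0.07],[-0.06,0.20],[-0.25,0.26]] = [[0.15,  -0.12],[0.37,  -0.3],[0.22,  -0.18]]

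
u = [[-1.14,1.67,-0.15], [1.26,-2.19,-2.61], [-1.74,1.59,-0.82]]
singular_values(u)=[4.2, 2.42, 0.28]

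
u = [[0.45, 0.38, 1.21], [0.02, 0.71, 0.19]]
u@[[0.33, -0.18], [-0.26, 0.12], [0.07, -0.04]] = [[0.13, -0.08], [-0.16, 0.07]]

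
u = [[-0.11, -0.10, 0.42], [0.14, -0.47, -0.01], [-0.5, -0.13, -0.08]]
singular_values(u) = [0.54, 0.5, 0.42]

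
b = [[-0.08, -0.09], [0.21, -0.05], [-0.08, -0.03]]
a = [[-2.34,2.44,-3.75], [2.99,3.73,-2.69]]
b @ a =[[-0.08, -0.53, 0.54], [-0.64, 0.33, -0.65], [0.1, -0.31, 0.38]]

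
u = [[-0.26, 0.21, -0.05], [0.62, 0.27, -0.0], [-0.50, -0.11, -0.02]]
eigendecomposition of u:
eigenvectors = [[0.63, -0.27, -0.07], [-0.53, -0.84, 0.15], [0.57, 0.47, 0.99]]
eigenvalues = [-0.48, 0.47, -0.0]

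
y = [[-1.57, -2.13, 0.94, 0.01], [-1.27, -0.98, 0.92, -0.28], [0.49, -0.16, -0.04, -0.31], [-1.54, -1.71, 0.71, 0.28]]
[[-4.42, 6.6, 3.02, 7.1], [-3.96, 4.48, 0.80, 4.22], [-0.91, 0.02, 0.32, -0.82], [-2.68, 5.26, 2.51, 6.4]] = y @ [[-1.20, 0.29, -0.40, -2.74], [0.92, -1.66, -1.96, -1.94], [-4.63, 3.74, -1.89, -1.41], [1.17, 0.77, -0.41, -0.49]]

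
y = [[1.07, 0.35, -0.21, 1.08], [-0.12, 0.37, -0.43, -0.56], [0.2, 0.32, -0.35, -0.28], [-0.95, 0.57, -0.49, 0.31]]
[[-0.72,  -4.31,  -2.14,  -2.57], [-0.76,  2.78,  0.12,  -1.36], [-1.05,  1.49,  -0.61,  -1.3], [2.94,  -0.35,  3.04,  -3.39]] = y@[[-2.48, -0.27, -2.80, 0.29], [2.48, 0.70, -1.38, -1.51], [2.64, -0.52, -1.83, 3.68], [1.50, -4.05, 0.88, -1.46]]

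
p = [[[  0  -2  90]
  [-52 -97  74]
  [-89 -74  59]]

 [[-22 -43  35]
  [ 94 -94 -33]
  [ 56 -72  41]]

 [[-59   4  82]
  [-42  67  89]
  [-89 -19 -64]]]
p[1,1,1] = -94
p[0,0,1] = -2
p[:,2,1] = [-74, -72, -19]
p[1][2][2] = 41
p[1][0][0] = -22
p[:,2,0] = [-89, 56, -89]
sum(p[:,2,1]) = -165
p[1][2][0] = 56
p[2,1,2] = 89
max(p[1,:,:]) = 94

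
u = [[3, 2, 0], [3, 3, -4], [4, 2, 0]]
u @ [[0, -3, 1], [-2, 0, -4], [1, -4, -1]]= [[-4, -9, -5], [-10, 7, -5], [-4, -12, -4]]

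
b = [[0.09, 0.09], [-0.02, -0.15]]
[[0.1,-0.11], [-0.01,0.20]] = b @ [[1.22, 0.10], [-0.09, -1.34]]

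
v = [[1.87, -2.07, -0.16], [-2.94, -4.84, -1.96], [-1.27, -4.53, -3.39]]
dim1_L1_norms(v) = [4.1, 9.74, 9.19]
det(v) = 28.41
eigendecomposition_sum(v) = [[-0.41, -1.13, -0.53], [-1.77, -4.80, -2.24], [-1.97, -5.36, -2.50]] + [[2.38, -0.76, 0.18], [-0.99, 0.32, -0.08], [0.24, -0.08, 0.02]] + [[-0.09, -0.18, 0.18], [-0.18, -0.35, 0.36], [0.47, 0.90, -0.91]]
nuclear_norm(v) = 12.25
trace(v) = -6.36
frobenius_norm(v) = 8.79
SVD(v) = [[0.14, -0.91, -0.38], [0.71, 0.36, -0.61], [0.69, -0.18, 0.7]] @ diag([8.26733007975352, 2.7201971546637043, 1.2632817548599733]) @ [[-0.33, -0.83, -0.45], [-0.93, 0.36, 0.02], [0.14, 0.43, -0.89]]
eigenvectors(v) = [[0.15, 0.92, -0.18],[0.66, -0.38, -0.36],[0.74, 0.09, 0.91]]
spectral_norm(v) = 8.27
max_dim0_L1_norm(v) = 11.44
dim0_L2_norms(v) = [3.71, 6.94, 3.92]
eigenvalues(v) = [-7.72, 2.71, -1.36]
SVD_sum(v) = [[-0.38, -0.98, -0.54], [-1.91, -4.86, -2.66], [-1.86, -4.73, -2.59]] + [[2.32, -0.89, -0.05], [-0.92, 0.35, 0.02], [0.46, -0.18, -0.01]] + [[-0.07,-0.21,0.43], [-0.11,-0.33,0.68], [0.13,0.38,-0.79]]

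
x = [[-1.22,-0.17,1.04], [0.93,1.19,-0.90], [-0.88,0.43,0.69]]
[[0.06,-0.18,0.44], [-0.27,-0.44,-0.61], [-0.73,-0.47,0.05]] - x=[[1.28, -0.01, -0.60],[-1.2, -1.63, 0.29],[0.15, -0.9, -0.64]]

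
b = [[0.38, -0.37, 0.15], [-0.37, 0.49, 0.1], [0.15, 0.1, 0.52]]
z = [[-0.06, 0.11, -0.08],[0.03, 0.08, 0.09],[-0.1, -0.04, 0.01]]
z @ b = [[-0.08, 0.07, -0.04], [-0.00, 0.04, 0.06], [-0.02, 0.02, -0.01]]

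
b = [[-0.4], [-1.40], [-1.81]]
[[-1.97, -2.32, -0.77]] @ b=[[5.43]]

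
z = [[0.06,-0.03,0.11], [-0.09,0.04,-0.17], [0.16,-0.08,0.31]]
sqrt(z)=[[(0.13+0.01j), -0.05+0.01j, 0.15+0.01j], [-0.15+0.02j, (0.07+0.06j), -0.26+0.02j], [(0.23+0j), -0.12+0.01j, 0.49+0.00j]]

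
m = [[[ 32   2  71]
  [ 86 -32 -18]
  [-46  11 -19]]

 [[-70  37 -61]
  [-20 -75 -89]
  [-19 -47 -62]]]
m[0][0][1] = 2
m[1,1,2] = -89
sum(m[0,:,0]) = 72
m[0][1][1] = -32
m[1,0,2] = -61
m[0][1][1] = -32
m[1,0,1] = 37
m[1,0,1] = 37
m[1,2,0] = -19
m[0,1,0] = 86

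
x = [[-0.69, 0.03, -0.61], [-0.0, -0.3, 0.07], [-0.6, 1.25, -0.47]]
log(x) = [[(-0.59+2.31j), 0.13+3.17j, (0.9+1.17j)], [0.01+0.18j, (-1.12+2.46j), -0.11-0.25j], [(0.89+1.16j), (-1.96-4.41j), (-0.93+1.51j)]]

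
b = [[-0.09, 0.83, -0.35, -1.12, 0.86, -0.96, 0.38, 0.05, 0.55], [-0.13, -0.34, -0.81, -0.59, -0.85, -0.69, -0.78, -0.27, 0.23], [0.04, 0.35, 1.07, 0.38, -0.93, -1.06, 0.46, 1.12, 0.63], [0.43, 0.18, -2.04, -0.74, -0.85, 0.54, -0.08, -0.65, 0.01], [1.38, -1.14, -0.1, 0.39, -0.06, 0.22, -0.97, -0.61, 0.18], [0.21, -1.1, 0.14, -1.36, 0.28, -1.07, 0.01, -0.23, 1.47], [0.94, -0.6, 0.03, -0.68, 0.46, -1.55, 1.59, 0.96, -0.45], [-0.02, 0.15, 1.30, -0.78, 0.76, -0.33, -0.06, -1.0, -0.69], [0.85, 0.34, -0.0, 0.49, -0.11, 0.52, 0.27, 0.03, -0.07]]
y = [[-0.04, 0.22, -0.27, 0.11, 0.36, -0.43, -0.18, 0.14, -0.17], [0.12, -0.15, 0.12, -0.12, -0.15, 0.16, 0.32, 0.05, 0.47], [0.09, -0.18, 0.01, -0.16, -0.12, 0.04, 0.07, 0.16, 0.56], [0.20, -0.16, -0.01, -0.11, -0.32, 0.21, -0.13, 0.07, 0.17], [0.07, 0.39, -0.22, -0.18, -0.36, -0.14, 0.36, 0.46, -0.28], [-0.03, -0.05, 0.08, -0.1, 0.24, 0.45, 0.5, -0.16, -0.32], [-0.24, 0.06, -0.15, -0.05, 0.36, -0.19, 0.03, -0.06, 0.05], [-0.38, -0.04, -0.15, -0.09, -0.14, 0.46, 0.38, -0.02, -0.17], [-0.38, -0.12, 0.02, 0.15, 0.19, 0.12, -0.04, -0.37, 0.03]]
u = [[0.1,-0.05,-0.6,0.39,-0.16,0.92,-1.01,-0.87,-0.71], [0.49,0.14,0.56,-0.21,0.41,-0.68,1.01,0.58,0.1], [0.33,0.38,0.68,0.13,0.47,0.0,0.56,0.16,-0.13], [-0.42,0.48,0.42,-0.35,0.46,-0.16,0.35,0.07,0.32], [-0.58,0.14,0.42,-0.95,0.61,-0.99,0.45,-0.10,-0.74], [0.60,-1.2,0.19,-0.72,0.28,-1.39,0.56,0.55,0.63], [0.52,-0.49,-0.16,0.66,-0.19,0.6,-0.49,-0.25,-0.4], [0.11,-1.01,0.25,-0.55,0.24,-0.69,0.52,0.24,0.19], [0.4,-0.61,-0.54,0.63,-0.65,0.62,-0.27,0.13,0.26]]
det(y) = -0.00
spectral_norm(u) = 3.79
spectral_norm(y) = 1.18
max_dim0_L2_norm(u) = 2.34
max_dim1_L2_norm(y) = 0.9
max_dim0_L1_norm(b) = 6.94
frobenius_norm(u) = 4.90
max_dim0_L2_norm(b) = 2.79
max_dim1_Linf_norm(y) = 0.56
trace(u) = -0.20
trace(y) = -0.16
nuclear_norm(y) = 4.83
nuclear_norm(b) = 17.16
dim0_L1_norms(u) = [3.55, 4.5, 3.82, 4.59, 3.47, 6.05, 5.22, 2.95, 3.48]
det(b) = 0.11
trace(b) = -0.71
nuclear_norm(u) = 10.15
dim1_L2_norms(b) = [2.05, 1.75, 2.29, 2.52, 2.18, 2.56, 2.82, 2.12, 1.2]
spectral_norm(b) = 3.70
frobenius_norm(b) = 6.64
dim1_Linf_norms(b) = [1.12, 0.85, 1.12, 2.04, 1.38, 1.47, 1.59, 1.3, 0.85]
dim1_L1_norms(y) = [1.92, 1.66, 1.39, 1.38, 2.46, 1.93, 1.19, 1.83, 1.42]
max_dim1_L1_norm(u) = 6.12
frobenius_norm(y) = 2.09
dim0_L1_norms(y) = [1.55, 1.37, 1.03, 1.07, 2.24, 2.2, 2.01, 1.49, 2.22]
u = y @ b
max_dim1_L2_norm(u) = 2.32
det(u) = 0.00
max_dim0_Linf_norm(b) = 2.04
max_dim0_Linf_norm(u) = 1.39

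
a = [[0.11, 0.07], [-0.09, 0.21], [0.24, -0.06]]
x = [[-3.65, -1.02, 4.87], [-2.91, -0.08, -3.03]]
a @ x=[[-0.61, -0.12, 0.32],[-0.28, 0.08, -1.07],[-0.7, -0.24, 1.35]]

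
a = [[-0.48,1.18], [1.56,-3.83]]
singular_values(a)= [4.33, 0.0]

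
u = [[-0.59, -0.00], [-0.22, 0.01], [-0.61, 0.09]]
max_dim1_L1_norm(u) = 0.7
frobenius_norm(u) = 0.88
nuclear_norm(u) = 0.94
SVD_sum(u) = [[-0.59,0.04], [-0.22,0.02], [-0.61,0.05]] + [[-0.0, -0.04], [-0.0, -0.01], [0.0, 0.04]]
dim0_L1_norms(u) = [1.42, 0.1]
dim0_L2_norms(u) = [0.88, 0.09]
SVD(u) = [[-0.67, 0.7], [-0.25, 0.10], [-0.7, -0.71]] @ diag([0.8791267527809219, 0.06273876429187869]) @ [[1.00, -0.07], [-0.07, -1.00]]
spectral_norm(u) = 0.88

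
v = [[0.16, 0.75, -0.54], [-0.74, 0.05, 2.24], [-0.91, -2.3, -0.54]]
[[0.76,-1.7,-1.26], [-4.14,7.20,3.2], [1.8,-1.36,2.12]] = v @ [[-0.09, -0.43, -1.25],  [-0.31, 0.04, -0.67],  [-1.87, 3.07, 1.03]]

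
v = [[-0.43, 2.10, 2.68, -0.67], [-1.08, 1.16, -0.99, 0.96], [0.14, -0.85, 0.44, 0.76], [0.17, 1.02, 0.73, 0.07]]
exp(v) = [[-0.05, 1.80, 1.22, 1.17], [-1.85, 3.48, -4.09, 1.35], [0.74, -1.18, 3.21, 0.67], [-0.49, 1.8, 0.01, 2.02]]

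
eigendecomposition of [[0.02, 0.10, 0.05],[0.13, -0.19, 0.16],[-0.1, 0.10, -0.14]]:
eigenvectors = [[0.16, -0.89, -0.79], [-0.82, -0.25, -0.03], [0.54, 0.38, 0.61]]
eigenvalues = [-0.32, 0.03, -0.02]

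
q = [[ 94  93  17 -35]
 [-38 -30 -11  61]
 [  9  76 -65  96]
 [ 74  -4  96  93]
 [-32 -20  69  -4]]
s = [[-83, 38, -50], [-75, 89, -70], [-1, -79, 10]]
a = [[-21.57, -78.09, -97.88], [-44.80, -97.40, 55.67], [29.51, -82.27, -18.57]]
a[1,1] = -97.4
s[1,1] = 89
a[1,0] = -44.8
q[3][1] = -4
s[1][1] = 89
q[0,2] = 17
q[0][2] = 17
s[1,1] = 89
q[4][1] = -20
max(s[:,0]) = -1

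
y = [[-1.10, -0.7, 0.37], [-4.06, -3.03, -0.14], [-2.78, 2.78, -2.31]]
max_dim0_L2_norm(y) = 5.04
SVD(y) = [[-0.22, -0.12, -0.97], [-0.90, -0.36, 0.25], [-0.37, 0.93, -0.03]] @ diag([5.350393260833574, 4.4202079516363515, 0.3859450980611503]) @ [[0.92, 0.34, 0.17],[-0.23, 0.85, -0.48],[0.31, -0.41, -0.86]]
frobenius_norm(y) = 6.95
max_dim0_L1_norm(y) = 7.94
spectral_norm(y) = 5.35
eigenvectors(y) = [[-0.23+0.00j, -0.12-0.15j, (-0.12+0.15j)], [-0.70+0.00j, (0.28+0.17j), 0.28-0.17j], [(0.67+0j), (0.92+0j), 0.92-0.00j]]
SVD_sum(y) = [[-1.10, -0.41, -0.20], [-4.45, -1.66, -0.82], [-1.85, -0.69, -0.34]] + [[0.12, -0.44, 0.25], [0.36, -1.33, 0.76], [-0.93, 3.47, -1.98]] + [[-0.12, 0.15, 0.32], [0.03, -0.04, -0.08], [-0.0, 0.0, 0.01]]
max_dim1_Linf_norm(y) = 4.06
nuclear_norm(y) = 10.16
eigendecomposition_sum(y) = [[-1.08+0.00j, -0.93-0.00j, 0.14-0.00j], [(-3.22+0j), (-2.78-0j), 0.41-0.00j], [(3.07-0j), 2.65+0.00j, -0.39+0.00j]] + [[-0.01+0.81j, (0.11-0.11j), 0.12+0.17j], [(-0.42-1.3j), -0.12+0.24j, -0.28-0.20j], [-2.93-2.49j, 0.06+0.76j, -0.96-0.08j]] + [[(-0.01-0.81j),(0.11+0.11j),(0.12-0.17j)], [-0.42+1.30j,-0.12-0.24j,(-0.28+0.2j)], [(-2.93+2.49j),(0.06-0.76j),-0.96+0.08j]]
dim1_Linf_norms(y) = [1.1, 4.06, 2.78]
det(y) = -9.13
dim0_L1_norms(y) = [7.94, 6.51, 2.82]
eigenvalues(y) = [(-4.25+0j), (-1.09+0.97j), (-1.09-0.97j)]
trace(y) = -6.44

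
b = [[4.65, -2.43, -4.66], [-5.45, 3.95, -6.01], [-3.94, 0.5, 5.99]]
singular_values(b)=[9.95, 9.09, 0.8]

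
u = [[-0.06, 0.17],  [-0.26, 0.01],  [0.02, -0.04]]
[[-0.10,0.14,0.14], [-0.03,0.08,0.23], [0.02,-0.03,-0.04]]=u @ [[0.09, -0.29, -0.87], [-0.55, 0.70, 0.52]]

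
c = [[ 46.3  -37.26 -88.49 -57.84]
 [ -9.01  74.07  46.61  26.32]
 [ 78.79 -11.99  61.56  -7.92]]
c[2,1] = -11.99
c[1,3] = 26.32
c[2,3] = -7.92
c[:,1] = [-37.26, 74.07, -11.99]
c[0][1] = -37.26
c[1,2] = 46.61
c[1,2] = 46.61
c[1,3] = 26.32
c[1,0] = -9.01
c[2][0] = 78.79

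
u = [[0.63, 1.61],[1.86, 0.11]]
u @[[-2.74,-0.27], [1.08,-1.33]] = [[0.01, -2.31], [-4.98, -0.65]]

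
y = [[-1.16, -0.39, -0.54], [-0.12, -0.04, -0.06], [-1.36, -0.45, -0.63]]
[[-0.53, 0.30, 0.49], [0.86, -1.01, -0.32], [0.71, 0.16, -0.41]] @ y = [[-0.09, -0.03, -0.04], [-0.44, -0.15, -0.20], [-0.29, -0.1, -0.13]]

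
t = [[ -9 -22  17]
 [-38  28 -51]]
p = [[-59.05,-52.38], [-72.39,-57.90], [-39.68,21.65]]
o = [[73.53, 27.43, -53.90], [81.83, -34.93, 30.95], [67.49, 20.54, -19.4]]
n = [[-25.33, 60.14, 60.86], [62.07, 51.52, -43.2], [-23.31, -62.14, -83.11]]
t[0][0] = -9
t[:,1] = [-22, 28]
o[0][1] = 27.43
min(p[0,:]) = -59.05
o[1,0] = 81.83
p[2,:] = [-39.68, 21.65]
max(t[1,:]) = 28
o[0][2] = -53.9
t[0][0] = -9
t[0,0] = -9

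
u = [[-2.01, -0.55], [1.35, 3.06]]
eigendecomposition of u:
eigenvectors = [[-0.96, 0.11], [0.26, -0.99]]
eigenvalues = [-1.86, 2.91]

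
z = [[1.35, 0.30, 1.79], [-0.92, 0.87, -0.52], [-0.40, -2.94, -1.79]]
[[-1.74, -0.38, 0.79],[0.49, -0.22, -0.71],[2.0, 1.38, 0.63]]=z @[[-0.45, -0.17, -0.17], [-0.26, -0.44, -0.6], [-0.59, -0.01, 0.67]]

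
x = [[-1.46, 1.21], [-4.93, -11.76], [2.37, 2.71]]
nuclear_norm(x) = 15.34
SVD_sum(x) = [[0.21, 0.48], [-5.13, -11.67], [1.38, 3.14]] + [[-1.67,0.73],[0.20,-0.09],[0.99,-0.43]]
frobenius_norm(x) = 13.39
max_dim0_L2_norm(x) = 12.13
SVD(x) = [[0.04, 0.86], [-0.96, -0.10], [0.26, -0.51]] @ diag([13.214447103748451, 2.1301614357212766]) @ [[0.40,0.92], [-0.92,0.40]]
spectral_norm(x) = 13.21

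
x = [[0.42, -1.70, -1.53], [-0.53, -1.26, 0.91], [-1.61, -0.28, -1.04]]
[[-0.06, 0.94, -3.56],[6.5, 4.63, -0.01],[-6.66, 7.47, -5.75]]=x @[[2.06,-4.41,2.07], [-3.10,-1.74,0.68], [4.05,0.11,2.14]]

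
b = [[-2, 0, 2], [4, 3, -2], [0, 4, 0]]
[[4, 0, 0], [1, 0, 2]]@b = [[-8, 0, 8], [-2, 8, 2]]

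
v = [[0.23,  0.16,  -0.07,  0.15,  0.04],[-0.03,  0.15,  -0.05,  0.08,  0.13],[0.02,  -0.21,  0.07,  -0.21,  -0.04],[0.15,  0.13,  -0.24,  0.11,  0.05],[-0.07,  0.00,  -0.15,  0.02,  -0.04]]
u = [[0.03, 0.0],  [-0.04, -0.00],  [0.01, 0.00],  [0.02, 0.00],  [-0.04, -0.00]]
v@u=[[0.00, 0.0],[-0.01, 0.00],[0.01, 0.00],[-0.0, 0.0],[-0.00, 0.0]]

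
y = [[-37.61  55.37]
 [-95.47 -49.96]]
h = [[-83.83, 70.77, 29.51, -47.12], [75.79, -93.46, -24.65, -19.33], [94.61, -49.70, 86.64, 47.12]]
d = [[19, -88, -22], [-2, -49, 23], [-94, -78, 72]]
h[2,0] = 94.61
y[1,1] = -49.96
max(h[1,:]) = 75.79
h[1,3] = -19.33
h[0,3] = -47.12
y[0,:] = [-37.61, 55.37]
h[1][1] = -93.46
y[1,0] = -95.47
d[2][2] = 72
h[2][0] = 94.61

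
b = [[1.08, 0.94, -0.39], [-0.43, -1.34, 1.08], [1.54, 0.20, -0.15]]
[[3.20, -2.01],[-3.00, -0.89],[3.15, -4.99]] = b @[[1.84, -3.47], [0.91, 1.92], [-0.92, 0.18]]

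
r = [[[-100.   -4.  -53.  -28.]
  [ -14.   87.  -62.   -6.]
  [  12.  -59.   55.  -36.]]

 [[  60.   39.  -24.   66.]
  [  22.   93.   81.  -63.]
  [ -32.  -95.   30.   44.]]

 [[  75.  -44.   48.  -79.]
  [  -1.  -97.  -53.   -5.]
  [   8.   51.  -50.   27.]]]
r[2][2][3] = 27.0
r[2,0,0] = 75.0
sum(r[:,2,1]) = -103.0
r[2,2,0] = 8.0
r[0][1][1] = 87.0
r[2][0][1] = -44.0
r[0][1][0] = -14.0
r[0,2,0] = 12.0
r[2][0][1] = -44.0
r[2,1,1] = -97.0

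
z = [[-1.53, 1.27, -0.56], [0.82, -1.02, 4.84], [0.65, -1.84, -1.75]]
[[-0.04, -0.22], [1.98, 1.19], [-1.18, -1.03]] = z@[[0.05,0.42], [0.23,0.45], [0.45,0.27]]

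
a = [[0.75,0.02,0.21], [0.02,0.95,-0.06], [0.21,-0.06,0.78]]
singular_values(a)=[1.0, 0.94, 0.55]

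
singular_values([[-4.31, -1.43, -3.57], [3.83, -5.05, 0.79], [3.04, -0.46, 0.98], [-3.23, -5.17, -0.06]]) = [7.95, 7.34, 2.16]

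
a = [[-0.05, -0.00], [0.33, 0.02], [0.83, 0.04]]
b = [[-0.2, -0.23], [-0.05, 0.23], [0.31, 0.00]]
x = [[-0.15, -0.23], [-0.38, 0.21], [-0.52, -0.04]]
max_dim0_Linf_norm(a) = 0.83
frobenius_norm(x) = 0.73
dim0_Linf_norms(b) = [0.31, 0.23]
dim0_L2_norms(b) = [0.37, 0.33]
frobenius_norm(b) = 0.49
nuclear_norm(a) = 0.90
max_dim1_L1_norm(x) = 0.59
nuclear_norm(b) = 0.69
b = a + x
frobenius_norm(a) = 0.90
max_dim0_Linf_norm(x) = 0.52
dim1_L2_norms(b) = [0.3, 0.24, 0.31]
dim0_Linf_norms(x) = [0.52, 0.23]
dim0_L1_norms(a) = [1.21, 0.06]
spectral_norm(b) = 0.40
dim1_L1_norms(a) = [0.05, 0.35, 0.87]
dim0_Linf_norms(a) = [0.83, 0.04]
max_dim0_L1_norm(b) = 0.56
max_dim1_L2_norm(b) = 0.31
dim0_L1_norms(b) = [0.56, 0.46]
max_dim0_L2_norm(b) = 0.37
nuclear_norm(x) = 0.97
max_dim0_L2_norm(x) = 0.66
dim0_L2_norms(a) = [0.89, 0.04]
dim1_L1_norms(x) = [0.38, 0.59, 0.56]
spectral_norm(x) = 0.66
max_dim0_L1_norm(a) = 1.21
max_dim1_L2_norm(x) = 0.52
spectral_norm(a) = 0.90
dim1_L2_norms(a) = [0.05, 0.33, 0.83]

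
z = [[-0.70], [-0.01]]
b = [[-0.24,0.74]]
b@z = [[0.16]]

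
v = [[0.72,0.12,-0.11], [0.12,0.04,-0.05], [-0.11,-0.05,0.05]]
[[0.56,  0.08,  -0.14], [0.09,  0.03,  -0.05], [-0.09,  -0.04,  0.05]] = v @[[0.78, -0.02, -0.04], [-0.02, 0.70, -0.09], [-0.04, -0.09, 0.87]]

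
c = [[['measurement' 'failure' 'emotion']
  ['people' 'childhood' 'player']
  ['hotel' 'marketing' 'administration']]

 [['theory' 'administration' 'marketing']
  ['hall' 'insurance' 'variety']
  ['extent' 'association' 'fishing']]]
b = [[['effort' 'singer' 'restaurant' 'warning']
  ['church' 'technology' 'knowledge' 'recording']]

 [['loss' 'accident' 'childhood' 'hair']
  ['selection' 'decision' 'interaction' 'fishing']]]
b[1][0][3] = 'hair'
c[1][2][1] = 'association'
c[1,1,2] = 'variety'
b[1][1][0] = 'selection'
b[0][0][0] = 'effort'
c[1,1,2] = 'variety'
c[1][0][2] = 'marketing'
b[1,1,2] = 'interaction'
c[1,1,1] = 'insurance'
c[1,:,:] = [['theory', 'administration', 'marketing'], ['hall', 'insurance', 'variety'], ['extent', 'association', 'fishing']]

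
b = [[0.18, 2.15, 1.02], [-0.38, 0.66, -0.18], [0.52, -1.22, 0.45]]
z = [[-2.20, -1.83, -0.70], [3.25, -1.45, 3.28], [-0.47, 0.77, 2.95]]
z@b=[[-0.06, -5.08, -2.23], [2.84, 2.03, 5.05], [1.16, -4.1, 0.71]]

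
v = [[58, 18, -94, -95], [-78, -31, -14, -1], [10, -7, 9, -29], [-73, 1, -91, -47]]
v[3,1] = 1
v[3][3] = -47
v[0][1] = 18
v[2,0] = 10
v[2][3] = -29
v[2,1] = -7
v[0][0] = 58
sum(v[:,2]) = -190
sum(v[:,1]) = -19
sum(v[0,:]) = -113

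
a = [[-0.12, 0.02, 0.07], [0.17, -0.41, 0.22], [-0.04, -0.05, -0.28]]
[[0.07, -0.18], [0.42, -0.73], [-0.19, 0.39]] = a @[[-0.19, 0.7], [-0.66, 1.16], [0.82, -1.69]]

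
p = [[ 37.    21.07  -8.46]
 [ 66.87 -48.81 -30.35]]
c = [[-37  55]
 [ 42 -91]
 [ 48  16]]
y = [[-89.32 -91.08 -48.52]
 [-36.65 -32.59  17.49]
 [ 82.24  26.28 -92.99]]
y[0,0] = -89.32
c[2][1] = 16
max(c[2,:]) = 48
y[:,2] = [-48.52, 17.49, -92.99]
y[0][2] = -48.52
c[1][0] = 42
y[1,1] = -32.59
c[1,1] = -91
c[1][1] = -91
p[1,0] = 66.87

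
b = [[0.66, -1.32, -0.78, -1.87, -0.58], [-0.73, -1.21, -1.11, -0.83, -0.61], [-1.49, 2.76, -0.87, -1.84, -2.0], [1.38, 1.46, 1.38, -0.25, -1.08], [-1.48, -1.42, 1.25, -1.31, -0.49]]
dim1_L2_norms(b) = [2.57, 2.07, 4.24, 2.68, 2.78]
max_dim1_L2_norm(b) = 4.24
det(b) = -43.91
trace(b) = -2.16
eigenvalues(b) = [(1.05+1.14j), (1.05-1.14j), (-1.17+2.86j), (-1.17-2.86j), (-1.92+0j)]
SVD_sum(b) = [[-0.07, 0.17, -0.03, -0.12, -0.14], [-0.07, 0.18, -0.04, -0.13, -0.14], [-1.13, 2.7, -0.54, -1.99, -2.21], [-0.29, 0.69, -0.14, -0.51, -0.57], [-0.05, 0.13, -0.03, -0.10, -0.11]] + [[-0.75, -1.35, -0.46, -1.03, -0.23],[-0.74, -1.34, -0.46, -1.03, -0.23],[-0.03, -0.05, -0.02, -0.04, -0.01],[0.63, 1.14, 0.39, 0.87, 0.19],[-0.79, -1.42, -0.49, -1.09, -0.24]] + [[0.24, -0.11, 0.52, -0.23, -0.18],[-0.18, 0.08, -0.40, 0.17, 0.14],[-0.19, 0.09, -0.41, 0.18, 0.14],[0.65, -0.29, 1.40, -0.61, -0.48],[0.47, -0.21, 1.02, -0.44, -0.35]] + [[1.23,-0.08,-0.82,-0.37,-0.19],[0.28,-0.02,-0.19,-0.08,-0.04],[-0.14,0.01,0.09,0.04,0.02],[0.39,-0.03,-0.26,-0.12,-0.06],[-1.12,0.07,0.74,0.34,0.18]] + [[0.0, 0.05, 0.01, -0.11, 0.16], [-0.01, -0.11, -0.03, 0.24, -0.33], [0.0, 0.02, 0.00, -0.04, 0.05], [-0.0, -0.05, -0.01, 0.11, -0.16], [0.00, 0.01, 0.00, -0.02, 0.03]]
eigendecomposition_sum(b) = [[0.62+0.34j,  (-0.71+0.2j),  (-0.08-0.21j),  (-0.34+0.22j),  (0.21-0.25j)], [(-0.03+0.02j),  0.00-0.04j,  (0.01+0j),  (-0-0.02j),  (0.01+0.01j)], [-0.26-0.12j,  0.28-0.10j,  (0.04+0.08j),  (0.13-0.1j),  -0.08+0.10j], [(0.43-0.6j),  (0.12+0.75j),  -0.22+0.06j,  (0.19+0.38j),  -0.23-0.24j], [-0.71+0.59j,  0.10-0.95j,  (0.29+0.01j),  (-0.11-0.52j),  0.20+0.37j]] + [[(0.62-0.34j), -0.71-0.20j, -0.08+0.21j, -0.34-0.22j, (0.21+0.25j)], [(-0.03-0.02j), 0.04j, 0.01-0.00j, (-0+0.02j), 0.01-0.01j], [-0.26+0.12j, 0.28+0.10j, (0.04-0.08j), (0.13+0.1j), -0.08-0.10j], [0.43+0.60j, 0.12-0.75j, -0.22-0.06j, 0.19-0.38j, (-0.23+0.24j)], [-0.71-0.59j, (0.1+0.95j), 0.29-0.01j, (-0.11+0.52j), (0.2-0.37j)]] + [[-0.27+0.07j, 0.38+0.31j, (-0.41+0.45j), -0.39-0.36j, -0.34-0.33j], [-0.30-0.19j, (0.04+0.61j), -0.76+0.01j, -0.01-0.67j, 0.01-0.59j], [(-0.49+0.37j), (1.03+0.3j), (-0.45+1.26j), (-1.1-0.4j), -0.96-0.38j], [0.25+0.45j, 0.37-0.81j, (0.99+0.52j), (-0.46+0.86j), (-0.43+0.75j)], [0.02+0.04j, 0.03-0.07j, 0.08+0.04j, (-0.03+0.07j), (-0.03+0.06j)]] + [[(-0.27-0.07j),(0.38-0.31j),(-0.41-0.45j),-0.39+0.36j,-0.34+0.33j], [(-0.3+0.19j),0.04-0.61j,-0.76-0.01j,-0.01+0.67j,0.01+0.59j], [(-0.49-0.37j),(1.03-0.3j),(-0.45-1.26j),(-1.1+0.4j),(-0.96+0.38j)], [(0.25-0.45j),(0.37+0.81j),0.99-0.52j,-0.46-0.86j,(-0.43-0.75j)], [0.02-0.04j,(0.03+0.07j),0.08-0.04j,(-0.03-0.07j),-0.03-0.06j]] + [[-0.04+0.00j, (-0.65+0j), (0.2+0j), (-0.4-0j), (-0.32-0j)], [-0.08+0.00j, (-1.3+0j), 0.39+0.00j, (-0.81-0j), (-0.65-0j)], [(0.01-0j), (0.15-0j), -0.05-0.00j, (0.1+0j), (0.08+0j)], [(0.03-0j), 0.47-0.00j, (-0.14-0j), 0.29+0.00j, 0.23+0.00j], [-0.10+0.00j, (-1.67+0j), 0.50+0.00j, -1.03-0.00j, (-0.83-0j)]]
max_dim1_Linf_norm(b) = 2.76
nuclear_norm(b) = 13.19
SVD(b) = [[0.06, 0.51, 0.28, 0.71, 0.39], [0.06, 0.51, -0.21, 0.16, -0.82], [0.96, 0.02, -0.22, -0.08, 0.13], [0.25, -0.43, 0.74, 0.22, -0.4], [0.05, 0.54, 0.54, -0.64, 0.07]] @ diag([4.360434382644229, 3.7612374124948187, 2.377151682889018, 2.1688825646274323, 0.5192334916936354]) @ [[-0.27, 0.64, -0.13, -0.47, -0.53], [-0.39, -0.7, -0.24, -0.54, -0.12], [0.37, -0.17, 0.80, -0.35, -0.28], [0.8, -0.05, -0.53, -0.24, -0.13], [0.02, 0.26, 0.07, -0.56, 0.79]]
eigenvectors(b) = [[-0.19-0.47j, (-0.19+0.47j), (-0.28-0.12j), (-0.28+0.12j), (0.29+0j)], [(0.02-0j), 0.02+0.00j, (-0.13-0.36j), (-0.13+0.36j), (0.57+0j)], [0.09+0.18j, (0.09-0.18j), -0.67+0.00j, -0.67-0.00j, (-0.07+0j)], [-0.50+0.14j, (-0.5-0.14j), (-0.08+0.55j), -0.08-0.55j, (-0.21+0j)], [(0.66+0j), (0.66-0j), (-0+0.05j), (-0-0.05j), (0.73+0j)]]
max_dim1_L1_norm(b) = 8.96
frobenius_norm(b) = 6.62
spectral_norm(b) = 4.36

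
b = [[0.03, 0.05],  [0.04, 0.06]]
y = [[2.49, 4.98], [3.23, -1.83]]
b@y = [[0.24, 0.06], [0.29, 0.09]]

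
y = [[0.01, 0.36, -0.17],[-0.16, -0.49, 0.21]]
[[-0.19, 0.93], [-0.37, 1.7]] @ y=[[-0.15, -0.52, 0.23], [-0.28, -0.97, 0.42]]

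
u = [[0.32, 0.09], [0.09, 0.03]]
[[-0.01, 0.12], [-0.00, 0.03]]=u@[[-0.02, 0.34], [-0.03, 0.13]]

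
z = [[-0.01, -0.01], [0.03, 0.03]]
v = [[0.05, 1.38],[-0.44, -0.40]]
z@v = [[0.0, -0.01], [-0.01, 0.03]]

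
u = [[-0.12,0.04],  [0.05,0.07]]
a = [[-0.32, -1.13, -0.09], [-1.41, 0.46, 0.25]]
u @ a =[[-0.02, 0.15, 0.02], [-0.11, -0.02, 0.01]]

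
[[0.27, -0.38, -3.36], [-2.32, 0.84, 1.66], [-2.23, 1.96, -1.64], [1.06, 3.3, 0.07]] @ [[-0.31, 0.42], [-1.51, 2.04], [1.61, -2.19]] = [[-4.92, 6.7],[2.12, -2.9],[-4.91, 6.65],[-5.20, 7.02]]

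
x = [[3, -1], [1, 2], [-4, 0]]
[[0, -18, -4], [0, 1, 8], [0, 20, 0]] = x @ [[0, -5, 0], [0, 3, 4]]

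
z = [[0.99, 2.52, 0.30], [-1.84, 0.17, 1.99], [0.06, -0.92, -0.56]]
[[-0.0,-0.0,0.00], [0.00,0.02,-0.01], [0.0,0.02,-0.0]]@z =[[0.0, 0.0, 0.00],[-0.04, 0.01, 0.05],[-0.04, 0.00, 0.04]]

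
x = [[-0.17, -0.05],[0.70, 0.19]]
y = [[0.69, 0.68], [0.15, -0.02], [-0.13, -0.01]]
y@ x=[[0.36, 0.09],[-0.04, -0.01],[0.02, 0.0]]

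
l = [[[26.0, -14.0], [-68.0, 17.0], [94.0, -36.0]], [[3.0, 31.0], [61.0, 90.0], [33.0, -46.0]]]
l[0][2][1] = -36.0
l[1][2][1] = -46.0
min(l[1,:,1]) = -46.0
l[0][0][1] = -14.0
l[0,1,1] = 17.0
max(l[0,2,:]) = 94.0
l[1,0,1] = 31.0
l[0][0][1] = -14.0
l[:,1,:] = [[-68.0, 17.0], [61.0, 90.0]]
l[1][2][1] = -46.0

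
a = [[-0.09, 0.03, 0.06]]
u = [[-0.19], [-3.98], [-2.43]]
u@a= [[0.02, -0.01, -0.01], [0.36, -0.12, -0.24], [0.22, -0.07, -0.15]]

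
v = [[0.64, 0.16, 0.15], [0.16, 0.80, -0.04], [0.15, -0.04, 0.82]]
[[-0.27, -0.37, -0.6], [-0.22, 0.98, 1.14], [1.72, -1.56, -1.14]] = v@[[-0.97,-0.47,-1.07], [0.03,1.23,1.58], [2.28,-1.76,-1.12]]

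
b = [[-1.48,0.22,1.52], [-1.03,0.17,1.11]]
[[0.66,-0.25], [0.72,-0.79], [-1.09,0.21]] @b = [[-0.72, 0.1, 0.73], [-0.25, 0.02, 0.22], [1.40, -0.2, -1.42]]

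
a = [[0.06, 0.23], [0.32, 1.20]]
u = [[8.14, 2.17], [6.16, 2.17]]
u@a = [[1.18, 4.48],[1.06, 4.02]]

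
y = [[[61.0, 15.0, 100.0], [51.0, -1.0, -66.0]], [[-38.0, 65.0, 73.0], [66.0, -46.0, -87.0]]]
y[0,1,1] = -1.0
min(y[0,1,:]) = -66.0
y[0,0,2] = 100.0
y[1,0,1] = 65.0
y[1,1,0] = 66.0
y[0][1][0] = 51.0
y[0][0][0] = 61.0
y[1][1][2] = -87.0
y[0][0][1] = 15.0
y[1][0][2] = 73.0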